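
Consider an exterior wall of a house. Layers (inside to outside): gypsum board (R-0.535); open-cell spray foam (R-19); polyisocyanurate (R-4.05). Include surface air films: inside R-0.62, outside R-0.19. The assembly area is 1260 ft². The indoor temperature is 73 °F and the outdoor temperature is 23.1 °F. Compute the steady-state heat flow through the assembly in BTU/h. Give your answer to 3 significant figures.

R_total = 0.62 + 0.535 + 19 + 4.05 + 0.19 = 24.39 ft²·°F·h/BTU
Q = A·ΔT/R = 1260 × (73 − 23.1) / 24.39 = 2577 BTU/h

2580 BTU/h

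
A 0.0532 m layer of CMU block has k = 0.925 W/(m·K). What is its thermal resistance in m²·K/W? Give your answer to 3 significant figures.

0.0575 m²·K/W

R = L/k = 0.0532/0.925 = 0.05751 m²·K/W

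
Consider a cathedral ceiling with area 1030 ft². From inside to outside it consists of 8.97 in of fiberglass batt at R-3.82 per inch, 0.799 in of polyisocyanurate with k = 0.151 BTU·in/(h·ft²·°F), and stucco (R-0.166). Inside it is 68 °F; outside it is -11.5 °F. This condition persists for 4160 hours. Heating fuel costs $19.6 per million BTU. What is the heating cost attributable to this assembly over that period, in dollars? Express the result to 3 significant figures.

8.97 × 3.82 = 34.27
0.799/0.151 = 5.291
R_total = 34.27 + 5.291 + 0.166 = 39.72 ft²·°F·h/BTU
Q = 1030 × (68 − (-11.5)) / 39.72 = 2061 BTU/h
E = 2061 × 4160 = 8575000 BTU
Cost = 8575000/10⁶ × 19.6 = $168.1

168 dollars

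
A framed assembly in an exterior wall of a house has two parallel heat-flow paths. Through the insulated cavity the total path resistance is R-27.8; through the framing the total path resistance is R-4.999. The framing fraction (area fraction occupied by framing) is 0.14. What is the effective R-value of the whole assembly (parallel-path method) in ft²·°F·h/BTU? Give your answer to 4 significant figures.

16.97 ft²·°F·h/BTU

U_eff = 0.86/27.8 + 0.14/4.999 = 0.030935 + 0.028006 = 0.058941
R_eff = 1/U_eff = 16.966 ft²·°F·h/BTU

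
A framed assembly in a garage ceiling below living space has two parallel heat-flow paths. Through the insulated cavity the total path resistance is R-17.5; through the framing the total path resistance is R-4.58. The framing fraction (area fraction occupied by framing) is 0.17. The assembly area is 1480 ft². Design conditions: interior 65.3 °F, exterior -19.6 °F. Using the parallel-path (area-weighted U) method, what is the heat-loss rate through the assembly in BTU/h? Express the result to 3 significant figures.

10600 BTU/h

U_eff = 0.83/17.5 + 0.17/4.58 = 0.04743 + 0.03712 = 0.08455
R_eff = 1/U_eff = 11.83 ft²·°F·h/BTU
Q = 1480 × (65.3 − (-19.6)) / 11.83 = 10620 BTU/h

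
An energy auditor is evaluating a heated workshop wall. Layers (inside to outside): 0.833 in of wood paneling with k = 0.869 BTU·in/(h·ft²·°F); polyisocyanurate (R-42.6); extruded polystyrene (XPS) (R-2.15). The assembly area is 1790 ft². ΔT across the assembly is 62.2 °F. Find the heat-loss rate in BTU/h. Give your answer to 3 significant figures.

2440 BTU/h

0.833/0.869 = 0.9586
R_total = 0.9586 + 42.6 + 2.15 = 45.71 ft²·°F·h/BTU
Q = A·ΔT/R = 1790 × 62.2 / 45.71 = 2436 BTU/h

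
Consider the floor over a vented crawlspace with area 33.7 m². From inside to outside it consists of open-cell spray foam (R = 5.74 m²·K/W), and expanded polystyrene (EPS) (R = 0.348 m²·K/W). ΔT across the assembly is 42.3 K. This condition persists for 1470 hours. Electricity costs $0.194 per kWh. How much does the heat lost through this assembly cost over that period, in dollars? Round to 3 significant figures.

66.8 dollars

R_total = 5.74 + 0.348 = 6.088 m²·K/W
Q = 33.7 × 42.3 / 6.088 = 234.2 W
E = 234.2 W × 1470 h / 1000 = 344.2 kWh
Cost = 344.2 × 0.194 = $66.78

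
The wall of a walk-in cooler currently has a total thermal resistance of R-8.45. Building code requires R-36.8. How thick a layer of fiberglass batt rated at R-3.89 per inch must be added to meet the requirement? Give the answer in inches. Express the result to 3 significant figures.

7.29 in

ΔR = 36.8 − 8.45 = 28.35 ft²·°F·h/BTU
L = ΔR / (R/in) = 28.35/3.89 = 7.288 in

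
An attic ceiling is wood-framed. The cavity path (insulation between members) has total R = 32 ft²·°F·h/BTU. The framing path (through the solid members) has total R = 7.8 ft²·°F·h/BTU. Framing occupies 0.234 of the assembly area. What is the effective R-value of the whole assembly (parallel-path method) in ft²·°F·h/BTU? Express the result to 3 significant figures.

18.5 ft²·°F·h/BTU

U_eff = 0.766/32 + 0.234/7.8 = 0.02394 + 0.03 = 0.05394
R_eff = 1/U_eff = 18.54 ft²·°F·h/BTU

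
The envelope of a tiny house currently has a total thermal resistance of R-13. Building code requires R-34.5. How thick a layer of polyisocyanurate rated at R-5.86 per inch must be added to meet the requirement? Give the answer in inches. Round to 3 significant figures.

ΔR = 34.5 − 13 = 21.5 ft²·°F·h/BTU
L = ΔR / (R/in) = 21.5/5.86 = 3.669 in

3.67 in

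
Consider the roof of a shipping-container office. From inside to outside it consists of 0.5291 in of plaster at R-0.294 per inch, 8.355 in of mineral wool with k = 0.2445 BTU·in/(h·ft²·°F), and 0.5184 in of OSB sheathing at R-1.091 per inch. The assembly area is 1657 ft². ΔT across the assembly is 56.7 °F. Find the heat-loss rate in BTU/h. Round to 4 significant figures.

2693 BTU/h

0.5291 × 0.294 = 0.15556
8.355/0.2445 = 34.172
0.5184 × 1.091 = 0.56557
R_total = 0.15556 + 34.172 + 0.56557 = 34.893 ft²·°F·h/BTU
Q = A·ΔT/R = 1657 × 56.7 / 34.893 = 2692.6 BTU/h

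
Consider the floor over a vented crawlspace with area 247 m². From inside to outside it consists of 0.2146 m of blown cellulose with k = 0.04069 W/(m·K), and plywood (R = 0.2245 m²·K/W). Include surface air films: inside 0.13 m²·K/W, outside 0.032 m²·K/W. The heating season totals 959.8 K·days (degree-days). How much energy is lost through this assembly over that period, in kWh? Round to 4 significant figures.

0.2146/0.04069 = 5.274
R_total = 0.13 + 5.274 + 0.2245 + 0.032 = 5.6605 m²·K/W
E = A × HDD × 24 / R / 1000 = 247 × 959.8 × 24 / 5.6605 / 1000 = 1005.2 kWh

1005 kWh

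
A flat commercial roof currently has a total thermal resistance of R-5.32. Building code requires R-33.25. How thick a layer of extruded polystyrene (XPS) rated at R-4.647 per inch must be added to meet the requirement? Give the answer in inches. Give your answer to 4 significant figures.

ΔR = 33.25 − 5.32 = 27.93 ft²·°F·h/BTU
L = ΔR / (R/in) = 27.93/4.647 = 6.0103 in

6.010 in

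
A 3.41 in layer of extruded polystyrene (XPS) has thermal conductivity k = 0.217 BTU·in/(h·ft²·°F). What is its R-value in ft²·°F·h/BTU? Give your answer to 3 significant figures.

R = L/k = 3.41/0.217 = 15.71 ft²·°F·h/BTU

15.7 ft²·°F·h/BTU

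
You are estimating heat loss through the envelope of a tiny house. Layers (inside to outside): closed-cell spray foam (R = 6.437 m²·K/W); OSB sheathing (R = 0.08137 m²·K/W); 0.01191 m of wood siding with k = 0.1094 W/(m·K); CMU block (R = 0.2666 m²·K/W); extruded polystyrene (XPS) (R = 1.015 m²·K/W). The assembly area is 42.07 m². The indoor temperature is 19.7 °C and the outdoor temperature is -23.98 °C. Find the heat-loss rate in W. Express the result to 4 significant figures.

0.01191/0.1094 = 0.10887
R_total = 6.437 + 0.08137 + 0.10887 + 0.2666 + 1.015 = 7.9088 m²·K/W
Q = A·ΔT/R = 42.07 × (19.7 − (-23.98)) / 7.9088 = 232.35 W

232.3 W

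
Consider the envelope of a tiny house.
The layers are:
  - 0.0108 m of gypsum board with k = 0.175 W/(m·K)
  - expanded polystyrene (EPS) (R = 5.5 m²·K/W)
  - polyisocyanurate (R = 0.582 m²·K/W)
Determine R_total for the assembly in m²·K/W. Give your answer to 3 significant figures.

6.14 m²·K/W

0.0108/0.175 = 0.06171
R_total = 0.06171 + 5.5 + 0.582 = 6.144 m²·K/W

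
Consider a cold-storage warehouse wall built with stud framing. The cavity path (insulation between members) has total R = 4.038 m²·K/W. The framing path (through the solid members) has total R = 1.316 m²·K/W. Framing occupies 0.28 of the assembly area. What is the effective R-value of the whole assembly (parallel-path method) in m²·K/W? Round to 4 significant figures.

2.557 m²·K/W

U_eff = 0.72/4.038 + 0.28/1.316 = 0.17831 + 0.21277 = 0.39107
R_eff = 1/U_eff = 2.5571 m²·K/W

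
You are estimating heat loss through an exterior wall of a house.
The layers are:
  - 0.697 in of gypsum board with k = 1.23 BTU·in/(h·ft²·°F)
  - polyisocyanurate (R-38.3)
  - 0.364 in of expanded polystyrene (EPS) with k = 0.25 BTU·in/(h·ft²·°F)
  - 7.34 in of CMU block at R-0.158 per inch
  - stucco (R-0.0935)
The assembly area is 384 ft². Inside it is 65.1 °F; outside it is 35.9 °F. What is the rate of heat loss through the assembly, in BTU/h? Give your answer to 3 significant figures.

270 BTU/h

0.697/1.23 = 0.5667
0.364/0.25 = 1.456
7.34 × 0.158 = 1.16
R_total = 0.5667 + 38.3 + 1.456 + 1.16 + 0.0935 = 41.58 ft²·°F·h/BTU
Q = A·ΔT/R = 384 × (65.1 − 35.9) / 41.58 = 269.7 BTU/h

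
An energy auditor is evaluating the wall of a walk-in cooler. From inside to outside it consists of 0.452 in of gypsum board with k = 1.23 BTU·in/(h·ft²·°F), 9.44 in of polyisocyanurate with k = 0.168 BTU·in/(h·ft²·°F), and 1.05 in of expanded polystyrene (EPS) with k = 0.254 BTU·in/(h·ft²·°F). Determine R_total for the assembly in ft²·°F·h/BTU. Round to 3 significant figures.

60.7 ft²·°F·h/BTU

0.452/1.23 = 0.3675
9.44/0.168 = 56.19
1.05/0.254 = 4.134
R_total = 0.3675 + 56.19 + 4.134 = 60.69 ft²·°F·h/BTU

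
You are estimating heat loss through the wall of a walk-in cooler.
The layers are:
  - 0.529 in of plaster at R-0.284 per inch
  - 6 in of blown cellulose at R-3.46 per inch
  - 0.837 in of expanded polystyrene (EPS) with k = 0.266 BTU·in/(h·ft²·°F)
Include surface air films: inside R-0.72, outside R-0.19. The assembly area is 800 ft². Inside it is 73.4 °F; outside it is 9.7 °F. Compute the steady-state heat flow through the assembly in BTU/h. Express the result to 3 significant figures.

0.529 × 0.284 = 0.1502
6 × 3.46 = 20.76
0.837/0.266 = 3.147
R_total = 0.72 + 0.1502 + 20.76 + 3.147 + 0.19 = 24.97 ft²·°F·h/BTU
Q = A·ΔT/R = 800 × (73.4 − 9.7) / 24.97 = 2041 BTU/h

2040 BTU/h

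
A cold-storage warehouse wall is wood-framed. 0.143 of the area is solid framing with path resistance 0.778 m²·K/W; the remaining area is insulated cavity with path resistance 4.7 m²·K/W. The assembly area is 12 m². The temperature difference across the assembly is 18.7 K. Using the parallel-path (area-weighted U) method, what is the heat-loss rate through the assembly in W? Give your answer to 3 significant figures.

U_eff = 0.857/4.7 + 0.143/0.778 = 0.1823 + 0.1838 = 0.3661
R_eff = 1/U_eff = 2.731 m²·K/W
Q = 12 × 18.7 / 2.731 = 82.16 W

82.2 W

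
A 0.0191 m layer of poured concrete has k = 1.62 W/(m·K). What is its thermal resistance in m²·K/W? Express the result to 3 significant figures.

R = L/k = 0.0191/1.62 = 0.01179 m²·K/W

0.0118 m²·K/W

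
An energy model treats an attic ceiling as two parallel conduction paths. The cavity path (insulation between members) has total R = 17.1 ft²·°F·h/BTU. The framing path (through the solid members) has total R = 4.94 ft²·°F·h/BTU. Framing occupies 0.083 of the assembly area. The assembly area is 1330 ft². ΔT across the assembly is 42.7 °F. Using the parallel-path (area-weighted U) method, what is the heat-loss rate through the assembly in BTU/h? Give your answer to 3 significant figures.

U_eff = 0.917/17.1 + 0.083/4.94 = 0.05363 + 0.0168 = 0.07043
R_eff = 1/U_eff = 14.2 ft²·°F·h/BTU
Q = 1330 × 42.7 / 14.2 = 4000 BTU/h

4000 BTU/h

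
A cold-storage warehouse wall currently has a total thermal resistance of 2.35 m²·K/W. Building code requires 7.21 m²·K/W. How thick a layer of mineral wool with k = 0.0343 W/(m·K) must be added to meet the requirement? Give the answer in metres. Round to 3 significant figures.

ΔR = 7.21 − 2.35 = 4.86 m²·K/W
L = ΔR × k = 4.86 × 0.0343 = 0.1667 m

0.167 m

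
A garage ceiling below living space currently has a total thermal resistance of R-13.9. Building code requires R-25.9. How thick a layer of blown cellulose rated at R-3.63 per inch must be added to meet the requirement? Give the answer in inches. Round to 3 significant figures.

3.31 in

ΔR = 25.9 − 13.9 = 12 ft²·°F·h/BTU
L = ΔR / (R/in) = 12/3.63 = 3.306 in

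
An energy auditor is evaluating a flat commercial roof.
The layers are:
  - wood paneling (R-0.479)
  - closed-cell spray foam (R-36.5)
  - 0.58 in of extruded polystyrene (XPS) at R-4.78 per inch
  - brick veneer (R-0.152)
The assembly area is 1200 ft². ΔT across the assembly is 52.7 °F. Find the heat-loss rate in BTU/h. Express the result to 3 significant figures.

0.58 × 4.78 = 2.772
R_total = 0.479 + 36.5 + 2.772 + 0.152 = 39.9 ft²·°F·h/BTU
Q = A·ΔT/R = 1200 × 52.7 / 39.9 = 1585 BTU/h

1580 BTU/h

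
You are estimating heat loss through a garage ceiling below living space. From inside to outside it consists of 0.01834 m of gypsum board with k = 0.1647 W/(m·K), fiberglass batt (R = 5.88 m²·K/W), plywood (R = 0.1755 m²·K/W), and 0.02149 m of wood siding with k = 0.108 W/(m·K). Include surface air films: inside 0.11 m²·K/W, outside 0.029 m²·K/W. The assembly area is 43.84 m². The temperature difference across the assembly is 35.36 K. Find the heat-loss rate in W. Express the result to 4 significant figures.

0.01834/0.1647 = 0.11135
0.02149/0.108 = 0.19898
R_total = 0.11 + 0.11135 + 5.88 + 0.1755 + 0.19898 + 0.029 = 6.5048 m²·K/W
Q = A·ΔT/R = 43.84 × 35.36 / 6.5048 = 238.31 W

238.3 W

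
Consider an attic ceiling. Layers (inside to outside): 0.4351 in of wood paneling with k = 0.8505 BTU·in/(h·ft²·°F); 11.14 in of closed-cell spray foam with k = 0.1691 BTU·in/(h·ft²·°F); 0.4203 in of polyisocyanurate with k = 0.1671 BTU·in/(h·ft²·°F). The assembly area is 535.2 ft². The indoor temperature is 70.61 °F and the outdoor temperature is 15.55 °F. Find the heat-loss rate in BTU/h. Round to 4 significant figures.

0.4351/0.8505 = 0.51158
11.14/0.1691 = 65.878
0.4203/0.1671 = 2.5153
R_total = 0.51158 + 65.878 + 2.5153 = 68.905 ft²·°F·h/BTU
Q = A·ΔT/R = 535.2 × (70.61 − 15.55) / 68.905 = 427.66 BTU/h

427.7 BTU/h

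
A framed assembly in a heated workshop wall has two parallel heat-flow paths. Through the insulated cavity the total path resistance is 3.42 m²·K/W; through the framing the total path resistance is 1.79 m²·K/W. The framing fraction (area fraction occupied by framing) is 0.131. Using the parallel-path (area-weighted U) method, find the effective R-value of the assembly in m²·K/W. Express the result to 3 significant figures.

3.06 m²·K/W

U_eff = 0.869/3.42 + 0.131/1.79 = 0.2541 + 0.07318 = 0.3273
R_eff = 1/U_eff = 3.056 m²·K/W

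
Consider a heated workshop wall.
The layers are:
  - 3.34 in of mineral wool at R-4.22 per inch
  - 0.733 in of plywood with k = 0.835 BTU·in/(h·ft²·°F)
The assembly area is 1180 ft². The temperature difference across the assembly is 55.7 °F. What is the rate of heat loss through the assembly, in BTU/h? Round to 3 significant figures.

3.34 × 4.22 = 14.09
0.733/0.835 = 0.8778
R_total = 14.09 + 0.8778 = 14.97 ft²·°F·h/BTU
Q = A·ΔT/R = 1180 × 55.7 / 14.97 = 4390 BTU/h

4390 BTU/h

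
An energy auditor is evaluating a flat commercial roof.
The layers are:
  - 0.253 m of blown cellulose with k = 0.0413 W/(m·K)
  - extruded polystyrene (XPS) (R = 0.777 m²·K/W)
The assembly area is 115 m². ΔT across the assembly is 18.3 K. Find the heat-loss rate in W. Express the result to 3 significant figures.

0.253/0.0413 = 6.126
R_total = 6.126 + 0.777 = 6.903 m²·K/W
Q = A·ΔT/R = 115 × 18.3 / 6.903 = 304.9 W

305 W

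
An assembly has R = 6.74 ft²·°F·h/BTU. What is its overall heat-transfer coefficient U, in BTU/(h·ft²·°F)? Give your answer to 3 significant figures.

0.148 BTU/(h·ft²·°F)

U = 1/R = 1/6.74 = 0.1484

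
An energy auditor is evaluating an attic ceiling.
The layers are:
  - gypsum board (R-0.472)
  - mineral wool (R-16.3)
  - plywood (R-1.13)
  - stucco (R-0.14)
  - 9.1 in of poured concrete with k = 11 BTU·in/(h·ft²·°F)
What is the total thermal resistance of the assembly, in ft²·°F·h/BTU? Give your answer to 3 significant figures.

18.9 ft²·°F·h/BTU

9.1/11 = 0.8273
R_total = 0.472 + 16.3 + 1.13 + 0.14 + 0.8273 = 18.87 ft²·°F·h/BTU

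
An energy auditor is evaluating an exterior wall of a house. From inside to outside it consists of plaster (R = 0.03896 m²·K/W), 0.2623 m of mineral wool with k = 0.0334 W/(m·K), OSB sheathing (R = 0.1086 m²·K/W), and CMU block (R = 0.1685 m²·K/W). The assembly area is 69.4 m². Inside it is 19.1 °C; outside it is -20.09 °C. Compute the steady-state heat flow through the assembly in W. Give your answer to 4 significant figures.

0.2623/0.0334 = 7.8533
R_total = 0.03896 + 7.8533 + 0.1086 + 0.1685 = 8.1694 m²·K/W
Q = A·ΔT/R = 69.4 × (19.1 − (-20.09)) / 8.1694 = 332.93 W

332.9 W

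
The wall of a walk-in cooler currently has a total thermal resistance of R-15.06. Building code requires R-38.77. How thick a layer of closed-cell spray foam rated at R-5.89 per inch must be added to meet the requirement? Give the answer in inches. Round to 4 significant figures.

4.025 in

ΔR = 38.77 − 15.06 = 23.71 ft²·°F·h/BTU
L = ΔR / (R/in) = 23.71/5.89 = 4.0255 in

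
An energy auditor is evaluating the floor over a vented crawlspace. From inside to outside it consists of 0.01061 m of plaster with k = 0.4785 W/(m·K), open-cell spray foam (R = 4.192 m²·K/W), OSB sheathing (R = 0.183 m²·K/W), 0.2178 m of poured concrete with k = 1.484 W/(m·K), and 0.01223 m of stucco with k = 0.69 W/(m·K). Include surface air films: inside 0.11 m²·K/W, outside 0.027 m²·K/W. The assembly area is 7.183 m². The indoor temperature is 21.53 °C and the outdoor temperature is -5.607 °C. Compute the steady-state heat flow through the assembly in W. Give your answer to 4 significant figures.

41.49 W

0.01061/0.4785 = 0.022173
0.2178/1.484 = 0.14677
0.01223/0.69 = 0.017725
R_total = 0.11 + 0.022173 + 4.192 + 0.183 + 0.14677 + 0.017725 + 0.027 = 4.6987 m²·K/W
Q = A·ΔT/R = 7.183 × (21.53 − (-5.607)) / 4.6987 = 41.485 W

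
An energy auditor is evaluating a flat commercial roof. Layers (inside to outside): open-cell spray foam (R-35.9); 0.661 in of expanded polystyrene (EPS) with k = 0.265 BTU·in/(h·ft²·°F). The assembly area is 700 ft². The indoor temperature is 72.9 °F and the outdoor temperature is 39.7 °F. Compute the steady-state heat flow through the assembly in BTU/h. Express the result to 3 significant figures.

0.661/0.265 = 2.494
R_total = 35.9 + 2.494 = 38.39 ft²·°F·h/BTU
Q = A·ΔT/R = 700 × (72.9 − 39.7) / 38.39 = 605.3 BTU/h

605 BTU/h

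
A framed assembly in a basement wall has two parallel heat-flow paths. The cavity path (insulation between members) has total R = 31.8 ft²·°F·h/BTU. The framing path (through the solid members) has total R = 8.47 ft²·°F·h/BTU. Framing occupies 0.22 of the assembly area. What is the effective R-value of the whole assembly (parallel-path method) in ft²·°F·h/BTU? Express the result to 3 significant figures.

19.8 ft²·°F·h/BTU

U_eff = 0.78/31.8 + 0.22/8.47 = 0.02453 + 0.02597 = 0.0505
R_eff = 1/U_eff = 19.8 ft²·°F·h/BTU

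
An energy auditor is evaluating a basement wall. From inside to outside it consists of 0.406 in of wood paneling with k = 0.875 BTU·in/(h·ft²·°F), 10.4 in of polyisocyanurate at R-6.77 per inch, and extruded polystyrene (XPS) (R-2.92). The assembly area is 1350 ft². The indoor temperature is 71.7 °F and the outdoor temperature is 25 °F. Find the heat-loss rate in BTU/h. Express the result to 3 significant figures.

854 BTU/h

0.406/0.875 = 0.464
10.4 × 6.77 = 70.41
R_total = 0.464 + 70.41 + 2.92 = 73.79 ft²·°F·h/BTU
Q = A·ΔT/R = 1350 × (71.7 − 25) / 73.79 = 854.4 BTU/h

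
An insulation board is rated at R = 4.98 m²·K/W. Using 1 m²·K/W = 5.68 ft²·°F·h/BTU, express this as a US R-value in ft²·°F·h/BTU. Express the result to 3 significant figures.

R_US = 4.98 × 5.68 = 28.29

28.3 ft²·°F·h/BTU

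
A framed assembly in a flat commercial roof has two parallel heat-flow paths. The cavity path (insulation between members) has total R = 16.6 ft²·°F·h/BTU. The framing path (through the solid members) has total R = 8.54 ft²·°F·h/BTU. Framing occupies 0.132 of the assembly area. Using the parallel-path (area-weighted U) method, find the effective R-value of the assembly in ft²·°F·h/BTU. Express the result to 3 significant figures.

14.8 ft²·°F·h/BTU

U_eff = 0.868/16.6 + 0.132/8.54 = 0.05229 + 0.01546 = 0.06775
R_eff = 1/U_eff = 14.76 ft²·°F·h/BTU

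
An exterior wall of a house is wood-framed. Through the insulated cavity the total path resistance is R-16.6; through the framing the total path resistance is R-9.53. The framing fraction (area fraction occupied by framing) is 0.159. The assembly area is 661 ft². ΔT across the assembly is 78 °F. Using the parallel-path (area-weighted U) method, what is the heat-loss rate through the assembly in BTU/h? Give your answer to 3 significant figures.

3470 BTU/h

U_eff = 0.841/16.6 + 0.159/9.53 = 0.05066 + 0.01668 = 0.06735
R_eff = 1/U_eff = 14.85 ft²·°F·h/BTU
Q = 661 × 78 / 14.85 = 3472 BTU/h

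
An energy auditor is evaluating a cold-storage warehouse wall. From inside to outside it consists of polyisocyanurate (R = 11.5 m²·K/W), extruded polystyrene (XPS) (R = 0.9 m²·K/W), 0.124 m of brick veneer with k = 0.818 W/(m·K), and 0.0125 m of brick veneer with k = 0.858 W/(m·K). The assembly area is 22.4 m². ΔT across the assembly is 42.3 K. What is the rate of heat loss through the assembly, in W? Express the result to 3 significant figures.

75.4 W

0.124/0.818 = 0.1516
0.0125/0.858 = 0.01457
R_total = 11.5 + 0.9 + 0.1516 + 0.01457 = 12.57 m²·K/W
Q = A·ΔT/R = 22.4 × 42.3 / 12.57 = 75.4 W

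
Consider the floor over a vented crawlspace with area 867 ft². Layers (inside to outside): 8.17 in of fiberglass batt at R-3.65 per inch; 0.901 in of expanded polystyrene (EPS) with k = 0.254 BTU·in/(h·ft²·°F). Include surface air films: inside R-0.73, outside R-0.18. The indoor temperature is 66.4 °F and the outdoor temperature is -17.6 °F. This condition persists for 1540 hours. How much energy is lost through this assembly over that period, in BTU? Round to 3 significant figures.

3270000 BTU

8.17 × 3.65 = 29.82
0.901/0.254 = 3.547
R_total = 0.73 + 29.82 + 3.547 + 0.18 = 34.28 ft²·°F·h/BTU
Q = 867 × (66.4 − (-17.6)) / 34.28 = 2125 BTU/h
E = 2125 × 1540 = 3272000 BTU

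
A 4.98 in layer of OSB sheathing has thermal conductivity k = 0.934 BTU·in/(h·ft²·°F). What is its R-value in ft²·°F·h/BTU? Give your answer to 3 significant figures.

5.33 ft²·°F·h/BTU

R = L/k = 4.98/0.934 = 5.332 ft²·°F·h/BTU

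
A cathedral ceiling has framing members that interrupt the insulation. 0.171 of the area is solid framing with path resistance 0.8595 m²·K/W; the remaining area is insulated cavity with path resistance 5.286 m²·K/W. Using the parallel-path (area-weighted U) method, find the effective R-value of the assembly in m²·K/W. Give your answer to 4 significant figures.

U_eff = 0.829/5.286 + 0.171/0.8595 = 0.15683 + 0.19895 = 0.35578
R_eff = 1/U_eff = 2.8107 m²·K/W

2.811 m²·K/W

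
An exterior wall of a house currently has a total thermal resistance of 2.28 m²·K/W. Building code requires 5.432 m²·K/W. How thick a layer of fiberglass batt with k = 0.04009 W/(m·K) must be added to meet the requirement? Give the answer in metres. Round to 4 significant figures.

ΔR = 5.432 − 2.28 = 3.152 m²·K/W
L = ΔR × k = 3.152 × 0.04009 = 0.12636 m

0.1264 m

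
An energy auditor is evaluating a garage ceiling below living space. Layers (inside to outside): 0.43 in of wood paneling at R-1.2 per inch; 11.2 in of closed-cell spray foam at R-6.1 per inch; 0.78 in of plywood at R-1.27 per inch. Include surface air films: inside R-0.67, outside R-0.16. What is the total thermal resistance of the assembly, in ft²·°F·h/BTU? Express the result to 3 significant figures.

70.7 ft²·°F·h/BTU

0.43 × 1.2 = 0.516
11.2 × 6.1 = 68.32
0.78 × 1.27 = 0.9906
R_total = 0.67 + 0.516 + 68.32 + 0.9906 + 0.16 = 70.66 ft²·°F·h/BTU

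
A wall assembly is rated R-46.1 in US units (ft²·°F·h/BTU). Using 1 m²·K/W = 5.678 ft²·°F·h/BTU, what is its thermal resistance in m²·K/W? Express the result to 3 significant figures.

8.12 m²·K/W

R_SI = 46.1/5.678 = 8.119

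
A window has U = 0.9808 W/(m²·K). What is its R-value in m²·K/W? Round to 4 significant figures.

1.020 m²·K/W

R = 1/U = 1/0.9808 = 1.0196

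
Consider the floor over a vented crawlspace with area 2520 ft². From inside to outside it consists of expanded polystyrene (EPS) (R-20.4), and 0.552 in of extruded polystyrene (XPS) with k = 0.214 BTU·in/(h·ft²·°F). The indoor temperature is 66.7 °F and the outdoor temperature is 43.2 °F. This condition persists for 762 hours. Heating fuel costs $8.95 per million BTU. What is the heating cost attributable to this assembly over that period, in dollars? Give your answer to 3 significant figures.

0.552/0.214 = 2.579
R_total = 20.4 + 2.579 = 22.98 ft²·°F·h/BTU
Q = 2520 × (66.7 − 43.2) / 22.98 = 2577 BTU/h
E = 2577 × 762 = 1964000 BTU
Cost = 1964000/10⁶ × 8.95 = $17.58

17.6 dollars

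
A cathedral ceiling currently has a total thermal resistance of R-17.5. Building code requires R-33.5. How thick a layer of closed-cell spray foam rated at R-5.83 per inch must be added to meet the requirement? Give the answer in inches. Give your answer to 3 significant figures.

ΔR = 33.5 − 17.5 = 16 ft²·°F·h/BTU
L = ΔR / (R/in) = 16/5.83 = 2.744 in

2.74 in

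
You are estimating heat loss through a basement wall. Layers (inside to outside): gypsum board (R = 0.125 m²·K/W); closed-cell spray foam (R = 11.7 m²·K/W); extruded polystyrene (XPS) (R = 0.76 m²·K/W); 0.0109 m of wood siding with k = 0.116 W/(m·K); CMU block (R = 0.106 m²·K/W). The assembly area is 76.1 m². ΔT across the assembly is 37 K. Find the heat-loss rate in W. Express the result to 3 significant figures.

220 W

0.0109/0.116 = 0.09397
R_total = 0.125 + 11.7 + 0.76 + 0.09397 + 0.106 = 12.78 m²·K/W
Q = A·ΔT/R = 76.1 × 37 / 12.78 = 220.2 W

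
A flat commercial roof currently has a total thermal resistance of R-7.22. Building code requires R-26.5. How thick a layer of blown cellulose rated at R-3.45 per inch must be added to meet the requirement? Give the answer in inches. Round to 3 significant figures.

5.59 in

ΔR = 26.5 − 7.22 = 19.28 ft²·°F·h/BTU
L = ΔR / (R/in) = 19.28/3.45 = 5.588 in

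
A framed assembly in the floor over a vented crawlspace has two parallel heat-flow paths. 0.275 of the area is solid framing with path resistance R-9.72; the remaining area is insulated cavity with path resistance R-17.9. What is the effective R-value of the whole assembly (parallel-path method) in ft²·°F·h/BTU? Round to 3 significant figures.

14.5 ft²·°F·h/BTU

U_eff = 0.725/17.9 + 0.275/9.72 = 0.0405 + 0.02829 = 0.06879
R_eff = 1/U_eff = 14.54 ft²·°F·h/BTU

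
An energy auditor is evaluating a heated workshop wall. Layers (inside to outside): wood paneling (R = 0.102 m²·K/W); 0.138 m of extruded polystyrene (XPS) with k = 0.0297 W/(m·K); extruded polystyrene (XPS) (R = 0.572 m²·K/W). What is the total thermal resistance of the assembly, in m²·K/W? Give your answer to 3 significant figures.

0.138/0.0297 = 4.646
R_total = 0.102 + 4.646 + 0.572 = 5.32 m²·K/W

5.32 m²·K/W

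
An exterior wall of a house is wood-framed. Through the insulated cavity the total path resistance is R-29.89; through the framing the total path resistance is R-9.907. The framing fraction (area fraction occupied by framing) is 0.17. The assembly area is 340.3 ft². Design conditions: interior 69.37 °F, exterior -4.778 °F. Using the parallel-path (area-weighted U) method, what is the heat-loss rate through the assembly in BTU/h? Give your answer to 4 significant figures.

1134 BTU/h

U_eff = 0.83/29.89 + 0.17/9.907 = 0.027768 + 0.01716 = 0.044928
R_eff = 1/U_eff = 22.258 ft²·°F·h/BTU
Q = 340.3 × (69.37 − (-4.778)) / 22.258 = 1133.7 BTU/h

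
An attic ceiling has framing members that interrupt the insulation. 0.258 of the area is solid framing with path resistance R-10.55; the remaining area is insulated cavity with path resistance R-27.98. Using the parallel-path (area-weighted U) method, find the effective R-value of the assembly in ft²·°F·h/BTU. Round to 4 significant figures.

19.62 ft²·°F·h/BTU

U_eff = 0.742/27.98 + 0.258/10.55 = 0.026519 + 0.024455 = 0.050974
R_eff = 1/U_eff = 19.618 ft²·°F·h/BTU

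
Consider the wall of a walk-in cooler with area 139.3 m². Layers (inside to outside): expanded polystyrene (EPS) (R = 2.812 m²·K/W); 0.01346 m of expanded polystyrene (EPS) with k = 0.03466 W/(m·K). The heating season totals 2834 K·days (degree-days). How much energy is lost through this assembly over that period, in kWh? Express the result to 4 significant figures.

2961 kWh

0.01346/0.03466 = 0.38834
R_total = 2.812 + 0.38834 = 3.2003 m²·K/W
E = A × HDD × 24 / R / 1000 = 139.3 × 2834 × 24 / 3.2003 / 1000 = 2960.5 kWh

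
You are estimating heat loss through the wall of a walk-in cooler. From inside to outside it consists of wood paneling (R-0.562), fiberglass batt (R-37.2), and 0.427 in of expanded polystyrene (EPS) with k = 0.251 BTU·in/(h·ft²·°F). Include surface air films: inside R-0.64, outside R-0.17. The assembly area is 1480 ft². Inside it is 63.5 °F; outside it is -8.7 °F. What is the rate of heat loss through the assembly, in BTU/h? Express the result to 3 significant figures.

2650 BTU/h

0.427/0.251 = 1.701
R_total = 0.64 + 0.562 + 37.2 + 1.701 + 0.17 = 40.27 ft²·°F·h/BTU
Q = A·ΔT/R = 1480 × (63.5 − (-8.7)) / 40.27 = 2653 BTU/h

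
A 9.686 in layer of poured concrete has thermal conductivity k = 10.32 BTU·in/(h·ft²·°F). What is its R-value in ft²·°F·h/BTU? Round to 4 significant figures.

R = L/k = 9.686/10.32 = 0.93857 ft²·°F·h/BTU

0.9386 ft²·°F·h/BTU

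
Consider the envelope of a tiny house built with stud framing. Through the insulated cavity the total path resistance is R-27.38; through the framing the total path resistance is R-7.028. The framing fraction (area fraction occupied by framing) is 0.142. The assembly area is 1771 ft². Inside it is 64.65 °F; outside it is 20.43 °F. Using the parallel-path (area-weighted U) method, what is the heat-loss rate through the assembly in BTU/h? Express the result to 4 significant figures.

U_eff = 0.858/27.38 + 0.142/7.028 = 0.031337 + 0.020205 = 0.051542
R_eff = 1/U_eff = 19.402 ft²·°F·h/BTU
Q = 1771 × (64.65 − 20.43) / 19.402 = 4036.4 BTU/h

4036 BTU/h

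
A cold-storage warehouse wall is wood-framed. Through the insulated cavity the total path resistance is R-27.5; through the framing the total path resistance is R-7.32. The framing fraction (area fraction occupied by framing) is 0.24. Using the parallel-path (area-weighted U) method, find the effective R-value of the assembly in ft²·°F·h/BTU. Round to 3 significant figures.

16.5 ft²·°F·h/BTU

U_eff = 0.76/27.5 + 0.24/7.32 = 0.02764 + 0.03279 = 0.06042
R_eff = 1/U_eff = 16.55 ft²·°F·h/BTU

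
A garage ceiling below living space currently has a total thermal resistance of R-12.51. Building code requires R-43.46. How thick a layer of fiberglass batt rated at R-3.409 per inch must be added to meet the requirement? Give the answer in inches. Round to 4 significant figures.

9.079 in

ΔR = 43.46 − 12.51 = 30.95 ft²·°F·h/BTU
L = ΔR / (R/in) = 30.95/3.409 = 9.0789 in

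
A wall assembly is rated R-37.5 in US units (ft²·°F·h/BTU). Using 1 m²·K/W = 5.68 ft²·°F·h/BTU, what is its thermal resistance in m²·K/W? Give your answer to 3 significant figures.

6.60 m²·K/W

R_SI = 37.5/5.68 = 6.602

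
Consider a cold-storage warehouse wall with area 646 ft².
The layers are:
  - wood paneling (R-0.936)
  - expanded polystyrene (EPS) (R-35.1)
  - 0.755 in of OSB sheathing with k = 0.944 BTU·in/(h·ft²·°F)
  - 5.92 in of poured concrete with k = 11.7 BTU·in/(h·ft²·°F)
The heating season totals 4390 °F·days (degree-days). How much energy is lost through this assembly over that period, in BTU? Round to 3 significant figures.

1820000 BTU

0.755/0.944 = 0.7998
5.92/11.7 = 0.506
R_total = 0.936 + 35.1 + 0.7998 + 0.506 = 37.34 ft²·°F·h/BTU
E = A × HDD × 24 / R = 646 × 4390 × 24 / 37.34 = 1823000 BTU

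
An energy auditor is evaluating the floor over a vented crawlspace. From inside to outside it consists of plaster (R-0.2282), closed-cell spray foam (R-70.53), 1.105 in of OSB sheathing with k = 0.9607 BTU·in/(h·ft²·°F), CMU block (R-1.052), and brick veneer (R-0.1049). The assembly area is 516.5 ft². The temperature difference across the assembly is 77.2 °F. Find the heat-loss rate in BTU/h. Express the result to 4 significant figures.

1.105/0.9607 = 1.1502
R_total = 0.2282 + 70.53 + 1.1502 + 1.052 + 0.1049 = 73.065 ft²·°F·h/BTU
Q = A·ΔT/R = 516.5 × 77.2 / 73.065 = 545.73 BTU/h

545.7 BTU/h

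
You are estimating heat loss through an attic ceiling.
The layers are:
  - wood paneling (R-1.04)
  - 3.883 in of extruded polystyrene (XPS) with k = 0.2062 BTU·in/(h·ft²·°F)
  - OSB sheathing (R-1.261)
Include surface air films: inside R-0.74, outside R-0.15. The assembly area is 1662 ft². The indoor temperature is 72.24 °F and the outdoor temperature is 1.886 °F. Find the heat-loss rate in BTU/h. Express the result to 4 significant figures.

5310 BTU/h

3.883/0.2062 = 18.831
R_total = 0.74 + 1.04 + 18.831 + 1.261 + 0.15 = 22.022 ft²·°F·h/BTU
Q = A·ΔT/R = 1662 × (72.24 − 1.886) / 22.022 = 5309.6 BTU/h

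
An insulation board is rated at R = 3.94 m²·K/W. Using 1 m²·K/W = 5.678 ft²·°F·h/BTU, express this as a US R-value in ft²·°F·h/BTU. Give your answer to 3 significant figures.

22.4 ft²·°F·h/BTU

R_US = 3.94 × 5.678 = 22.37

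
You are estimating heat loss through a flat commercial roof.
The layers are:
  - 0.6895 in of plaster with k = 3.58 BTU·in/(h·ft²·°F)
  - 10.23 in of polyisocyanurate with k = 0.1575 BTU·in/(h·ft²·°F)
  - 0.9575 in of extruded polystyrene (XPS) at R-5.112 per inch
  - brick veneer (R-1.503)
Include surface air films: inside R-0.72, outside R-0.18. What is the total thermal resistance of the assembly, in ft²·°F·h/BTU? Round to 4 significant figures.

72.44 ft²·°F·h/BTU

0.6895/3.58 = 0.1926
10.23/0.1575 = 64.952
0.9575 × 5.112 = 4.8947
R_total = 0.72 + 0.1926 + 64.952 + 4.8947 + 1.503 + 0.18 = 72.443 ft²·°F·h/BTU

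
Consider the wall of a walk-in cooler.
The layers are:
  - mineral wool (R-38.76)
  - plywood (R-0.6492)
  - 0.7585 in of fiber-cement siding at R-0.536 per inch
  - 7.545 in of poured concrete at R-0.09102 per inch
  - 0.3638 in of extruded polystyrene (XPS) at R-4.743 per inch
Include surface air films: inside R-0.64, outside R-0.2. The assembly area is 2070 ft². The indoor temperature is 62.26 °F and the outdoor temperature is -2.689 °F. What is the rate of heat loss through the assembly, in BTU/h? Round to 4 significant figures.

0.7585 × 0.536 = 0.40656
7.545 × 0.09102 = 0.68675
0.3638 × 4.743 = 1.7255
R_total = 0.64 + 38.76 + 0.6492 + 0.40656 + 0.68675 + 1.7255 + 0.2 = 43.068 ft²·°F·h/BTU
Q = A·ΔT/R = 2070 × (62.26 − (-2.689)) / 43.068 = 3121.7 BTU/h

3122 BTU/h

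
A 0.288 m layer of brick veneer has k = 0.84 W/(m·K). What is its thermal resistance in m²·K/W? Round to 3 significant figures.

R = L/k = 0.288/0.84 = 0.3429 m²·K/W

0.343 m²·K/W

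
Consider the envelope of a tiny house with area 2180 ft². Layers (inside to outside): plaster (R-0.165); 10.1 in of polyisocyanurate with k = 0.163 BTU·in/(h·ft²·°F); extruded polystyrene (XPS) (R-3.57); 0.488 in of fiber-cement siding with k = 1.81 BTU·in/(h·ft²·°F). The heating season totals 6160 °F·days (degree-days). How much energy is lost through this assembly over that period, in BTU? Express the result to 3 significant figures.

10.1/0.163 = 61.96
0.488/1.81 = 0.2696
R_total = 0.165 + 61.96 + 3.57 + 0.2696 = 65.97 ft²·°F·h/BTU
E = A × HDD × 24 / R = 2180 × 6160 × 24 / 65.97 = 4886000 BTU

4890000 BTU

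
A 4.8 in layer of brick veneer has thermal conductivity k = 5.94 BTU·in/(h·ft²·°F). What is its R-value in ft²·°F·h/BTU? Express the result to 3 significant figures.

0.808 ft²·°F·h/BTU

R = L/k = 4.8/5.94 = 0.8081 ft²·°F·h/BTU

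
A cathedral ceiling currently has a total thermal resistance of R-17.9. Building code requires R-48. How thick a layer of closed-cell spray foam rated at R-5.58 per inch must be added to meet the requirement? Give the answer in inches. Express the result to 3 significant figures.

ΔR = 48 − 17.9 = 30.1 ft²·°F·h/BTU
L = ΔR / (R/in) = 30.1/5.58 = 5.394 in

5.39 in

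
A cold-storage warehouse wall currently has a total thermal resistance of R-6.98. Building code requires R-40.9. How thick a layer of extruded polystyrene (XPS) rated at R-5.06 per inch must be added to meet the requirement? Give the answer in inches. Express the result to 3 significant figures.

ΔR = 40.9 − 6.98 = 33.92 ft²·°F·h/BTU
L = ΔR / (R/in) = 33.92/5.06 = 6.704 in

6.70 in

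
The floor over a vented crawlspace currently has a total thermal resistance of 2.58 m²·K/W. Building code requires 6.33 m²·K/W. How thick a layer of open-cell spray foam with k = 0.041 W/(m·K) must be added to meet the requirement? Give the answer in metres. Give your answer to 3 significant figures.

ΔR = 6.33 − 2.58 = 3.75 m²·K/W
L = ΔR × k = 3.75 × 0.041 = 0.1537 m

0.154 m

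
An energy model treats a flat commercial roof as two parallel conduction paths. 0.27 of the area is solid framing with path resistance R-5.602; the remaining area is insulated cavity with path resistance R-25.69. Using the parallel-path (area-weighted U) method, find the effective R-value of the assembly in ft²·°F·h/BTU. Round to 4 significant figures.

U_eff = 0.73/25.69 + 0.27/5.602 = 0.028416 + 0.048197 = 0.076613
R_eff = 1/U_eff = 13.053 ft²·°F·h/BTU

13.05 ft²·°F·h/BTU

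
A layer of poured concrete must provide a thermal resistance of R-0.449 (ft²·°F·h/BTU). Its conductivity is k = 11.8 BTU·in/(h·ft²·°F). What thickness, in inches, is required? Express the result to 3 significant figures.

L = R × k = 0.449 × 11.8 = 5.298 in

5.30 in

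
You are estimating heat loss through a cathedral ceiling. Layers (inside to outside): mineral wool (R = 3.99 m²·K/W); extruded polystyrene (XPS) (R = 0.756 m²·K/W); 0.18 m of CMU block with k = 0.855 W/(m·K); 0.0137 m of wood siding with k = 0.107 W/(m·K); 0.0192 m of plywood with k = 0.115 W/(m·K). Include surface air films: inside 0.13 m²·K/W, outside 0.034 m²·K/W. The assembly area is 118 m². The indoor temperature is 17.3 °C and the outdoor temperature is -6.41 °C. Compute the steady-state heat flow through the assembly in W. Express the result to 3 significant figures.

517 W

0.18/0.855 = 0.2105
0.0137/0.107 = 0.128
0.0192/0.115 = 0.167
R_total = 0.13 + 3.99 + 0.756 + 0.2105 + 0.128 + 0.167 + 0.034 = 5.416 m²·K/W
Q = A·ΔT/R = 118 × (17.3 − (-6.41)) / 5.416 = 516.6 W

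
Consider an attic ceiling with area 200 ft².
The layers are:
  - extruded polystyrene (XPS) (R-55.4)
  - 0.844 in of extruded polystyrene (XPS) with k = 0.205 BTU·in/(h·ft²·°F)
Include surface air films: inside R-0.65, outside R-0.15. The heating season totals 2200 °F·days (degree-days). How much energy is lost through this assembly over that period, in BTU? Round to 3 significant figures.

175000 BTU

0.844/0.205 = 4.117
R_total = 0.65 + 55.4 + 4.117 + 0.15 = 60.32 ft²·°F·h/BTU
E = A × HDD × 24 / R = 200 × 2200 × 24 / 60.32 = 175100 BTU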